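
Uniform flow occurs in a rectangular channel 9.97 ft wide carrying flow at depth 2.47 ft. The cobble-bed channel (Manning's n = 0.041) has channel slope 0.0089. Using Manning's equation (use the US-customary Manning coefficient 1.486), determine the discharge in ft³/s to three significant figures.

A = b·y = 9.97 × 2.47 = 24.63 ft²
P = b + 2y = 9.97 + 2×2.47 = 14.91 ft
R = A/P = 24.63/14.91 = 1.652 ft
Q = (1.486/n)·A·R^(2/3)·S^(1/2) = (1.486/0.041) × 24.63 × 1.652^(2/3) × 0.0089^(1/2) = 117.7 ft³/s

118 ft³/s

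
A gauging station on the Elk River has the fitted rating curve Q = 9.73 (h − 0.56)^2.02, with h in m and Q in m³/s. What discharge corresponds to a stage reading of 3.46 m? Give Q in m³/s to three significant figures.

83.6 m³/s

Q = 9.73 × (3.46 − 0.56)^2.02 = 9.73 × 2.9^2.02 = 83.59 m³/s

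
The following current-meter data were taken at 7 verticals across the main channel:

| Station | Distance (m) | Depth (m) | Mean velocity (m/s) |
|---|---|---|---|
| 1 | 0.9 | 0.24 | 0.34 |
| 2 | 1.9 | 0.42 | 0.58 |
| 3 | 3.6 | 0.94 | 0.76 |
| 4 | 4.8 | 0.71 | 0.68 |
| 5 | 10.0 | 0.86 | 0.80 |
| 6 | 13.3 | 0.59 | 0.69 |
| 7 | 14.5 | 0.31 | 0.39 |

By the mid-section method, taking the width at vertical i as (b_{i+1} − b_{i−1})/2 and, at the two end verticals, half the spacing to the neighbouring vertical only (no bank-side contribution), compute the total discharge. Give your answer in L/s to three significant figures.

6860 L/s

w_1 = (1.9 − 0.9)/2 = 0.5 m; q_1 = 0.34 × 0.24 × 0.5 = 0.04080 m³/s
w_2 = (3.6 − 0.9)/2 = 1.35 m; q_2 = 0.58 × 0.42 × 1.35 = 0.3289 m³/s
w_3 = (4.8 − 1.9)/2 = 1.45 m; q_3 = 0.76 × 0.94 × 1.45 = 1.036 m³/s
w_4 = (10.0 − 3.6)/2 = 3.2 m; q_4 = 0.68 × 0.71 × 3.2 = 1.545 m³/s
w_5 = (13.3 − 4.8)/2 = 4.25 m; q_5 = 0.80 × 0.86 × 4.25 = 2.924 m³/s
w_6 = (14.5 − 10.0)/2 = 2.25 m; q_6 = 0.69 × 0.59 × 2.25 = 0.9160 m³/s
w_7 = (14.5 − 13.3)/2 = 0.6 m; q_7 = 0.39 × 0.31 × 0.6 = 0.07254 m³/s
Q = Σ qᵢ = 6.863 m³/s
= 6.863 × 1000 = 6863 L/s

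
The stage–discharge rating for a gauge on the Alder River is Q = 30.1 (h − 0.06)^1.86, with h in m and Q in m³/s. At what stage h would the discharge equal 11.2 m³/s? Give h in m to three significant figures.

h − h₀ = (Q/C)^(1/b) = (11.2/30.1)^(1/1.86) = 0.5877 m
h = 0.06 + 0.5877 = 0.6477 m

0.648 m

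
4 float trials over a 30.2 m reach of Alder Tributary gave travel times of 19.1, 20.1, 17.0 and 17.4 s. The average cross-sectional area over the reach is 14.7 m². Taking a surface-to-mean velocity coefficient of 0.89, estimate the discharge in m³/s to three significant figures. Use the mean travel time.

21.5 m³/s

t̄ = (19.1 + 20.1 + 17.0 + 17.4) / 4 = 18.4 s
v_surface = L / t̄ = 30.2 / 18.4 = 1.641 m/s
v_mean = 0.89 × 1.641 = 1.461 m/s
Q = A × v_mean = 14.7 × 1.461 = 21.47 m³/s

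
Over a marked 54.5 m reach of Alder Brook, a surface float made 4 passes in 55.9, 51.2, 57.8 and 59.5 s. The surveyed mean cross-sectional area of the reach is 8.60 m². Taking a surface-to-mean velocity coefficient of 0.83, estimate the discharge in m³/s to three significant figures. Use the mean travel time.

6.93 m³/s

t̄ = (55.9 + 51.2 + 57.8 + 59.5) / 4 = 56.1 s
v_surface = L / t̄ = 54.5 / 56.1 = 0.9715 m/s
v_mean = 0.83 × 0.9715 = 0.8063 m/s
Q = A × v_mean = 8.60 × 0.8063 = 6.934 m³/s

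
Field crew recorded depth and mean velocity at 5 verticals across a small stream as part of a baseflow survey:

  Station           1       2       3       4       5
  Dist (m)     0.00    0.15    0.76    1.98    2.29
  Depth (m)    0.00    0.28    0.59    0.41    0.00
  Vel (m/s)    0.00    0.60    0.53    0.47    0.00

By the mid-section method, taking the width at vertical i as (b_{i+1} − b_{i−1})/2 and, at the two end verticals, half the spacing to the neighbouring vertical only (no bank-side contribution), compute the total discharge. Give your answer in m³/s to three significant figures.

w_2 = (0.76 − 0.00)/2 = 0.38 m; q_2 = 0.60 × 0.28 × 0.38 = 0.06384 m³/s
w_3 = (1.98 − 0.15)/2 = 0.915 m; q_3 = 0.53 × 0.59 × 0.915 = 0.2861 m³/s
w_4 = (2.29 − 0.76)/2 = 0.765 m; q_4 = 0.47 × 0.41 × 0.765 = 0.1474 m³/s
Stations 1, 5 contribute zero (depth or velocity is 0).
Q = Σ qᵢ = 0.4974 m³/s

0.497 m³/s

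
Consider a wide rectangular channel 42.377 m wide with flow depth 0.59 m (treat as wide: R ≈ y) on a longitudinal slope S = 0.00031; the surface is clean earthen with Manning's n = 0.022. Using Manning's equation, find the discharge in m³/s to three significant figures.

14.1 m³/s

A = b·y = 42.377 × 0.59 = 25.00 m²
Wide channel: R ≈ y = 0.59 m
Q = (1/n)·A·R^(2/3)·S^(1/2) = (1/0.022) × 25.00 × 0.5900^(2/3) × 0.00031^(1/2) = 14.08 m³/s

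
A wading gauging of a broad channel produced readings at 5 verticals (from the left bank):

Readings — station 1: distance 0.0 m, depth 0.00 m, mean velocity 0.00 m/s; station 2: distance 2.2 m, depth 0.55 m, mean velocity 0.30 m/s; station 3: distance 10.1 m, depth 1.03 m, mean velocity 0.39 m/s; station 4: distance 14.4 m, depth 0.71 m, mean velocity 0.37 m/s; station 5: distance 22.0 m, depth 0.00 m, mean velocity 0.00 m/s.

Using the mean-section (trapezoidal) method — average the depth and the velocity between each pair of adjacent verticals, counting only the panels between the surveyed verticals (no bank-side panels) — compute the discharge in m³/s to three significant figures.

4.16 m³/s

Panel 1-2: Δb = 2.2 m, d̄ = (0.00+0.55)/2 = 0.275, v̄ = (0.00+0.30)/2 = 0.15 → q = 2.2×0.275×0.15 = 0.09075 m³/s
Panel 2-3: Δb = 7.9 m, d̄ = (0.55+1.03)/2 = 0.79, v̄ = (0.30+0.39)/2 = 0.345 → q = 7.9×0.79×0.345 = 2.153 m³/s
Panel 3-4: Δb = 4.3 m, d̄ = (1.03+0.71)/2 = 0.87, v̄ = (0.39+0.37)/2 = 0.38 → q = 4.3×0.87×0.38 = 1.422 m³/s
Panel 4-5: Δb = 7.6 m, d̄ = (0.71+0.00)/2 = 0.355, v̄ = (0.37+0.00)/2 = 0.185 → q = 7.6×0.355×0.185 = 0.4991 m³/s
Q = Σ q = 4.165 m³/s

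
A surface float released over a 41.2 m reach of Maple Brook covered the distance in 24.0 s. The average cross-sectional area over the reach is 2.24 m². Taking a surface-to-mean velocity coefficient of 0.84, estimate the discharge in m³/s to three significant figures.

3.23 m³/s

v_surface = L / t̄ = 41.2 / 24 = 1.717 m/s
v_mean = 0.84 × 1.717 = 1.442 m/s
Q = A × v_mean = 2.24 × 1.442 = 3.230 m³/s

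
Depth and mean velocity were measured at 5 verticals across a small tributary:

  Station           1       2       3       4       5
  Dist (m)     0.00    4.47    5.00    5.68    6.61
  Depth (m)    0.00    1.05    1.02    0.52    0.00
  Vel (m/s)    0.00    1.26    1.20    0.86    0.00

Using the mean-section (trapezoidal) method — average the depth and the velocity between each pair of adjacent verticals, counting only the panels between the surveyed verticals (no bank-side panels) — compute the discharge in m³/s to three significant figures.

2.80 m³/s

Panel 1-2: Δb = 4.47 m, d̄ = (0.00+1.05)/2 = 0.525, v̄ = (0.00+1.26)/2 = 0.63 → q = 4.47×0.525×0.63 = 1.478 m³/s
Panel 2-3: Δb = 0.53 m, d̄ = (1.05+1.02)/2 = 1.035, v̄ = (1.26+1.20)/2 = 1.23 → q = 0.53×1.035×1.23 = 0.6747 m³/s
Panel 3-4: Δb = 0.68 m, d̄ = (1.02+0.52)/2 = 0.77, v̄ = (1.20+0.86)/2 = 1.03 → q = 0.68×0.77×1.03 = 0.5393 m³/s
Panel 4-5: Δb = 0.93 m, d̄ = (0.52+0.00)/2 = 0.26, v̄ = (0.86+0.00)/2 = 0.43 → q = 0.93×0.26×0.43 = 0.1040 m³/s
Q = Σ q = 2.796 m³/s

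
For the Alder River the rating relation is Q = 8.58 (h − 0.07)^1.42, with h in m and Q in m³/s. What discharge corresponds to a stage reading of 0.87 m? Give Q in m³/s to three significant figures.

6.25 m³/s

Q = 8.58 × (0.87 − 0.07)^1.42 = 8.58 × 0.8^1.42 = 6.250 m³/s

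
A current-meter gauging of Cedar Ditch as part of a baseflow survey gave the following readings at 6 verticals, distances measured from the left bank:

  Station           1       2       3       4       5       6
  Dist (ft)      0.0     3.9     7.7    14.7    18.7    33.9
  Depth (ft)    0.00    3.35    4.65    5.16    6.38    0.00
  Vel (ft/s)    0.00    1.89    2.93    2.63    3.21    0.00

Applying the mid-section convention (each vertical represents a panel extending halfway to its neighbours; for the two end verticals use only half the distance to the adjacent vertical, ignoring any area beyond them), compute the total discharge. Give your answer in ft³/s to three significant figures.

369 ft³/s

w_2 = (7.7 − 0.0)/2 = 3.85 ft; q_2 = 1.89 × 3.35 × 3.85 = 24.38 ft³/s
w_3 = (14.7 − 3.9)/2 = 5.4 ft; q_3 = 2.93 × 4.65 × 5.4 = 73.57 ft³/s
w_4 = (18.7 − 7.7)/2 = 5.5 ft; q_4 = 2.63 × 5.16 × 5.5 = 74.64 ft³/s
w_5 = (33.9 − 14.7)/2 = 9.6 ft; q_5 = 3.21 × 6.38 × 9.6 = 196.6 ft³/s
Stations 1, 6 contribute zero (depth or velocity is 0).
Q = Σ qᵢ = 369.2 ft³/s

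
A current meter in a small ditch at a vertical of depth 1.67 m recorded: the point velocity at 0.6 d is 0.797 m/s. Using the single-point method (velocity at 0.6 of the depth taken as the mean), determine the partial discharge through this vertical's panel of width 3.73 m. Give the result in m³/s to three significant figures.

v̄ = v₀.₆ = 0.797 m/s
q = v̄ × d × w = 0.7970 × 1.67 × 3.73 = 4.965 m³/s

4.96 m³/s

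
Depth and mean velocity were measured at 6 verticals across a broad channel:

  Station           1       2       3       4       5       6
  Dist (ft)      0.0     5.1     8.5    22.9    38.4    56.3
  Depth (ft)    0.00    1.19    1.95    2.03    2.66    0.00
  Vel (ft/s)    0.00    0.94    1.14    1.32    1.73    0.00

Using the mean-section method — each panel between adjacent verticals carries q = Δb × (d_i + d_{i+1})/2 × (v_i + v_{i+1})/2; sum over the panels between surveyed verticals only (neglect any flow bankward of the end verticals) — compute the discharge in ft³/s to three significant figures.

Panel 1-2: Δb = 5.1 ft, d̄ = (0.00+1.19)/2 = 0.595, v̄ = (0.00+0.94)/2 = 0.47 → q = 5.1×0.595×0.47 = 1.426 ft³/s
Panel 2-3: Δb = 3.4 ft, d̄ = (1.19+1.95)/2 = 1.57, v̄ = (0.94+1.14)/2 = 1.04 → q = 3.4×1.57×1.04 = 5.552 ft³/s
Panel 3-4: Δb = 14.4 ft, d̄ = (1.95+2.03)/2 = 1.99, v̄ = (1.14+1.32)/2 = 1.23 → q = 14.4×1.99×1.23 = 35.25 ft³/s
Panel 4-5: Δb = 15.5 ft, d̄ = (2.03+2.66)/2 = 2.345, v̄ = (1.32+1.73)/2 = 1.525 → q = 15.5×2.345×1.525 = 55.43 ft³/s
Panel 5-6: Δb = 17.9 ft, d̄ = (2.66+0.00)/2 = 1.33, v̄ = (1.73+0.00)/2 = 0.865 → q = 17.9×1.33×0.865 = 20.59 ft³/s
Q = Σ q = 118.2 ft³/s

118 ft³/s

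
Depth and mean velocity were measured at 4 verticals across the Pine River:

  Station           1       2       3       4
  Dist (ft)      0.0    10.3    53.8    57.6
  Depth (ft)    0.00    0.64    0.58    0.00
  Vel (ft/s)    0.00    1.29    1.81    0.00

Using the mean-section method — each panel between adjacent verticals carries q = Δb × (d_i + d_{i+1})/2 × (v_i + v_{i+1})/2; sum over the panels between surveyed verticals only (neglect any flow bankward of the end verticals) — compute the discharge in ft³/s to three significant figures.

Panel 1-2: Δb = 10.3 ft, d̄ = (0.00+0.64)/2 = 0.32, v̄ = (0.00+1.29)/2 = 0.645 → q = 10.3×0.32×0.645 = 2.126 ft³/s
Panel 2-3: Δb = 43.5 ft, d̄ = (0.64+0.58)/2 = 0.61, v̄ = (1.29+1.81)/2 = 1.55 → q = 43.5×0.61×1.55 = 41.13 ft³/s
Panel 3-4: Δb = 3.8 ft, d̄ = (0.58+0.00)/2 = 0.29, v̄ = (1.81+0.00)/2 = 0.905 → q = 3.8×0.29×0.905 = 0.9973 ft³/s
Q = Σ q = 44.25 ft³/s

44.3 ft³/s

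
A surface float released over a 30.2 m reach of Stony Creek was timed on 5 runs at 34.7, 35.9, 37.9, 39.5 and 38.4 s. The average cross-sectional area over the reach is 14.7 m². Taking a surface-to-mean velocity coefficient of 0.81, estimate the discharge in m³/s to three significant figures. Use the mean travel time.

9.65 m³/s

t̄ = (34.7 + 35.9 + 37.9 + 39.5 + 38.4) / 5 = 37.28 s
v_surface = L / t̄ = 30.2 / 37.28 = 0.8101 m/s
v_mean = 0.81 × 0.8101 = 0.6562 m/s
Q = A × v_mean = 14.7 × 0.6562 = 9.646 m³/s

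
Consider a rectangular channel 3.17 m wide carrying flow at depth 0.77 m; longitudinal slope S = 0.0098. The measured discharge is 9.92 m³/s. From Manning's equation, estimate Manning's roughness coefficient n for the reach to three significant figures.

A = b·y = 3.17 × 0.77 = 2.441 m²
P = b + 2y = 3.17 + 2×0.77 = 4.710 m
R = A/P = 2.441/4.710 = 0.5182 m
n = (1/Q)·A·R^(2/3)·S^(1/2) = (1/9.92) × 2.441 × 0.6452 × 0.09899 = 0.01572

0.0157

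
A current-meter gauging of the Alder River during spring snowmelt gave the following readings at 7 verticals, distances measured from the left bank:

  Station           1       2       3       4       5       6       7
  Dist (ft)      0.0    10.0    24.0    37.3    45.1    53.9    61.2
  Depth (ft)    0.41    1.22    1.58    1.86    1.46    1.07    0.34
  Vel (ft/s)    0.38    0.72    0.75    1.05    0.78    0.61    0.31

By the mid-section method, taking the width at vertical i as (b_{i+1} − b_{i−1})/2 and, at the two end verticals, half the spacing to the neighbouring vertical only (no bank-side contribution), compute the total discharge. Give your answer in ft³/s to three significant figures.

w_1 = (10.0 − 0.0)/2 = 5 ft; q_1 = 0.38 × 0.41 × 5 = 0.7790 ft³/s
w_2 = (24.0 − 0.0)/2 = 12 ft; q_2 = 0.72 × 1.22 × 12 = 10.54 ft³/s
w_3 = (37.3 − 10.0)/2 = 13.65 ft; q_3 = 0.75 × 1.58 × 13.65 = 16.18 ft³/s
w_4 = (45.1 − 24.0)/2 = 10.55 ft; q_4 = 1.05 × 1.86 × 10.55 = 20.60 ft³/s
w_5 = (53.9 − 37.3)/2 = 8.3 ft; q_5 = 0.78 × 1.46 × 8.3 = 9.452 ft³/s
w_6 = (61.2 − 45.1)/2 = 8.05 ft; q_6 = 0.61 × 1.07 × 8.05 = 5.254 ft³/s
w_7 = (61.2 − 53.9)/2 = 3.65 ft; q_7 = 0.31 × 0.34 × 3.65 = 0.3847 ft³/s
Q = Σ qᵢ = 63.19 ft³/s

63.2 ft³/s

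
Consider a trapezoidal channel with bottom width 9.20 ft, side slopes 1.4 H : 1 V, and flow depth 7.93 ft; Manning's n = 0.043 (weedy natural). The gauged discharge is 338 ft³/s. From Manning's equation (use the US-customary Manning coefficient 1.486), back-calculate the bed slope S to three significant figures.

A = (b + z·y)·y = (9.20 + 1.4×7.93)×7.93 = 161.0 ft²
P = b + 2y√(1+z²) = 9.20 + 2×7.93×√(1+1.4²) = 36.49 ft
R = A/P = 161.0/36.49 = 4.412 ft
S = (Q·n / (1.486·A·R^(2/3)))² = (338×0.043 / (1.486×161.0×2.690))² = 0.0005100

0.000510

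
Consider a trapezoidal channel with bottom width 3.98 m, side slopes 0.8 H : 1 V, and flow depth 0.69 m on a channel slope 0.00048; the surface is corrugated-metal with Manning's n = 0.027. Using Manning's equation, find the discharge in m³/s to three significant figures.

1.69 m³/s

A = (b + z·y)·y = (3.98 + 0.8×0.69)×0.69 = 3.127 m²
P = b + 2y√(1+z²) = 3.98 + 2×0.69×√(1+0.8²) = 5.747 m
R = A/P = 3.127/5.747 = 0.5441 m
Q = (1/n)·A·R^(2/3)·S^(1/2) = (1/0.027) × 3.127 × 0.5441^(2/3) × 0.00048^(1/2) = 1.691 m³/s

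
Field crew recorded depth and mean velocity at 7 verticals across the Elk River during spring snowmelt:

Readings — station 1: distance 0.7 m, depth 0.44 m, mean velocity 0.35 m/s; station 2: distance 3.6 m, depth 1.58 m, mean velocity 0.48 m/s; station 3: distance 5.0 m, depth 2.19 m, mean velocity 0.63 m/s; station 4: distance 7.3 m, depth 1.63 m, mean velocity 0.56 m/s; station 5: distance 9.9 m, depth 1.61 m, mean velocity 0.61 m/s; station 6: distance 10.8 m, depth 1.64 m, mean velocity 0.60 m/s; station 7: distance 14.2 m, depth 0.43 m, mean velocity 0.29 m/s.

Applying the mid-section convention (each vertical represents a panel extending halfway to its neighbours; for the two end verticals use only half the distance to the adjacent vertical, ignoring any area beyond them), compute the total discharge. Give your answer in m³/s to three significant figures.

w_1 = (3.6 − 0.7)/2 = 1.45 m; q_1 = 0.35 × 0.44 × 1.45 = 0.2233 m³/s
w_2 = (5.0 − 0.7)/2 = 2.15 m; q_2 = 0.48 × 1.58 × 2.15 = 1.631 m³/s
w_3 = (7.3 − 3.6)/2 = 1.85 m; q_3 = 0.63 × 2.19 × 1.85 = 2.552 m³/s
w_4 = (9.9 − 5.0)/2 = 2.45 m; q_4 = 0.56 × 1.63 × 2.45 = 2.236 m³/s
w_5 = (10.8 − 7.3)/2 = 1.75 m; q_5 = 0.61 × 1.61 × 1.75 = 1.719 m³/s
w_6 = (14.2 − 9.9)/2 = 2.15 m; q_6 = 0.60 × 1.64 × 2.15 = 2.116 m³/s
w_7 = (14.2 − 10.8)/2 = 1.7 m; q_7 = 0.29 × 0.43 × 1.7 = 0.2120 m³/s
Q = Σ qᵢ = 10.69 m³/s

10.7 m³/s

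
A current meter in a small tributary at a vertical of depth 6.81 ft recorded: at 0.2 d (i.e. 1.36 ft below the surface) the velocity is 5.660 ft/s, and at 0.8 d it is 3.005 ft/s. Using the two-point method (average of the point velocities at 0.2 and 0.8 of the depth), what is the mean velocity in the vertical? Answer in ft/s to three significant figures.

v̄ = (5.660 + 3.005) / 2 = 4.333 ft/s

4.33 ft/s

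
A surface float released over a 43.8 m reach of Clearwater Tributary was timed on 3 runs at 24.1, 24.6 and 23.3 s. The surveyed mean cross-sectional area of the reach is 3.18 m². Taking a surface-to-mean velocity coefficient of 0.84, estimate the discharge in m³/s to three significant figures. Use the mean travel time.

t̄ = (24.1 + 24.6 + 23.3) / 3 = 24 s
v_surface = L / t̄ = 43.8 / 24 = 1.825 m/s
v_mean = 0.84 × 1.825 = 1.533 m/s
Q = A × v_mean = 3.18 × 1.533 = 4.875 m³/s

4.87 m³/s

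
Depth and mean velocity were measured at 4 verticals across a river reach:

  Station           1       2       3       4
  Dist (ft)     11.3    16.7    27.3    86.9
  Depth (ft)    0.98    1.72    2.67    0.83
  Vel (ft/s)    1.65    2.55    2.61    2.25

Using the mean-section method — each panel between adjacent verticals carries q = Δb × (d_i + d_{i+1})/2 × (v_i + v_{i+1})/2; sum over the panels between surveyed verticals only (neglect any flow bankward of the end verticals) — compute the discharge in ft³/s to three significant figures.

Panel 1-2: Δb = 5.4 ft, d̄ = (0.98+1.72)/2 = 1.35, v̄ = (1.65+2.55)/2 = 2.1 → q = 5.4×1.35×2.1 = 15.31 ft³/s
Panel 2-3: Δb = 10.6 ft, d̄ = (1.72+2.67)/2 = 2.195, v̄ = (2.55+2.61)/2 = 2.58 → q = 10.6×2.195×2.58 = 60.03 ft³/s
Panel 3-4: Δb = 59.6 ft, d̄ = (2.67+0.83)/2 = 1.75, v̄ = (2.61+2.25)/2 = 2.43 → q = 59.6×1.75×2.43 = 253.4 ft³/s
Q = Σ q = 328.8 ft³/s

329 ft³/s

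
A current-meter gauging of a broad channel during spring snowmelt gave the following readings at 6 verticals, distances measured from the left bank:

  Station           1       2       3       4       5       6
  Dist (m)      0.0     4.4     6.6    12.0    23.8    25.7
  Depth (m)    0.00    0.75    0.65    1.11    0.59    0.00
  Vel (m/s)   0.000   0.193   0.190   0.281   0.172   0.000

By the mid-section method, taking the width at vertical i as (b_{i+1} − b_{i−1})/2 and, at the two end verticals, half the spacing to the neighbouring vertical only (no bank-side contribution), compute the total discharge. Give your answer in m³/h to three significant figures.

w_2 = (6.6 − 0.0)/2 = 3.3 m; q_2 = 0.193 × 0.75 × 3.3 = 0.4777 m³/s
w_3 = (12.0 − 4.4)/2 = 3.8 m; q_3 = 0.190 × 0.65 × 3.8 = 0.4693 m³/s
w_4 = (23.8 − 6.6)/2 = 8.6 m; q_4 = 0.281 × 1.11 × 8.6 = 2.682 m³/s
w_5 = (25.7 − 12.0)/2 = 6.85 m; q_5 = 0.172 × 0.59 × 6.85 = 0.6951 m³/s
Stations 1, 6 contribute zero (depth or velocity is 0).
Q = Σ qᵢ = 4.325 m³/s
= 4.325 × 3600 = 15570 m³/h

15600 m³/h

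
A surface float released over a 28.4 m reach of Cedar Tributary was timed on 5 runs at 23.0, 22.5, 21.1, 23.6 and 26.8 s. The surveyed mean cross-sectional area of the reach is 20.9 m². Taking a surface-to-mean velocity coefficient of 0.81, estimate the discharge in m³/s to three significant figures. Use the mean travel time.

t̄ = (23.0 + 22.5 + 21.1 + 23.6 + 26.8) / 5 = 23.4 s
v_surface = L / t̄ = 28.4 / 23.4 = 1.214 m/s
v_mean = 0.81 × 1.214 = 0.9831 m/s
Q = A × v_mean = 20.9 × 0.9831 = 20.55 m³/s

20.5 m³/s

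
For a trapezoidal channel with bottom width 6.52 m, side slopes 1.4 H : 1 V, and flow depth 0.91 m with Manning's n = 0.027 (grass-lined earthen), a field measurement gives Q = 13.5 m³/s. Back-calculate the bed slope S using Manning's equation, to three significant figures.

A = (b + z·y)·y = (6.52 + 1.4×0.91)×0.91 = 7.093 m²
P = b + 2y√(1+z²) = 6.52 + 2×0.91×√(1+1.4²) = 9.651 m
R = A/P = 7.093/9.651 = 0.7349 m
S = (Q·n / (1·A·R^(2/3)))² = (13.5×0.027 / (1×7.093×0.8144))² = 0.003983

0.00398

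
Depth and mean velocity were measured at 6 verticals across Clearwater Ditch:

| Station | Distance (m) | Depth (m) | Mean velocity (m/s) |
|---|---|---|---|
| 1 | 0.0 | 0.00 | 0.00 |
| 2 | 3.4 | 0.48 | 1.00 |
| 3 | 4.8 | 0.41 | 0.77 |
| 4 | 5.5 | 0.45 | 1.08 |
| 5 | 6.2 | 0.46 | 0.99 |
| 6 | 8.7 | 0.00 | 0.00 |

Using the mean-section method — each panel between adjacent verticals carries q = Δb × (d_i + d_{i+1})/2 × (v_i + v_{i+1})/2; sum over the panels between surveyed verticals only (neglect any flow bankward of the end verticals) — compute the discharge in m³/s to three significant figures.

Panel 1-2: Δb = 3.4 m, d̄ = (0.00+0.48)/2 = 0.24, v̄ = (0.00+1.00)/2 = 0.5 → q = 3.4×0.24×0.5 = 0.4080 m³/s
Panel 2-3: Δb = 1.4 m, d̄ = (0.48+0.41)/2 = 0.445, v̄ = (1.00+0.77)/2 = 0.885 → q = 1.4×0.445×0.885 = 0.5514 m³/s
Panel 3-4: Δb = 0.7 m, d̄ = (0.41+0.45)/2 = 0.43, v̄ = (0.77+1.08)/2 = 0.925 → q = 0.7×0.43×0.925 = 0.2784 m³/s
Panel 4-5: Δb = 0.7 m, d̄ = (0.45+0.46)/2 = 0.455, v̄ = (1.08+0.99)/2 = 1.035 → q = 0.7×0.455×1.035 = 0.3296 m³/s
Panel 5-6: Δb = 2.5 m, d̄ = (0.46+0.00)/2 = 0.23, v̄ = (0.99+0.00)/2 = 0.495 → q = 2.5×0.23×0.495 = 0.2846 m³/s
Q = Σ q = 1.852 m³/s

1.85 m³/s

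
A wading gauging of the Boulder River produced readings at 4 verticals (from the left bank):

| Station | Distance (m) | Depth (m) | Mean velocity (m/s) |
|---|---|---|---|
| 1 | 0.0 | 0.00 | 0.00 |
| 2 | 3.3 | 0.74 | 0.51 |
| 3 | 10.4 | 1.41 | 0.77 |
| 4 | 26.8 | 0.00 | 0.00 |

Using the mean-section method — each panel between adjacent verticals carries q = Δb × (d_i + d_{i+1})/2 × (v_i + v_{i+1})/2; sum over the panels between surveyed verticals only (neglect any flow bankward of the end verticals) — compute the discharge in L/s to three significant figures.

Panel 1-2: Δb = 3.3 m, d̄ = (0.00+0.74)/2 = 0.37, v̄ = (0.00+0.51)/2 = 0.255 → q = 3.3×0.37×0.255 = 0.3114 m³/s
Panel 2-3: Δb = 7.1 m, d̄ = (0.74+1.41)/2 = 1.075, v̄ = (0.51+0.77)/2 = 0.64 → q = 7.1×1.075×0.64 = 4.885 m³/s
Panel 3-4: Δb = 16.4 m, d̄ = (1.41+0.00)/2 = 0.705, v̄ = (0.77+0.00)/2 = 0.385 → q = 16.4×0.705×0.385 = 4.451 m³/s
Q = Σ q = 9.648 m³/s
= 9.648 × 1000 = 9648 L/s

9650 L/s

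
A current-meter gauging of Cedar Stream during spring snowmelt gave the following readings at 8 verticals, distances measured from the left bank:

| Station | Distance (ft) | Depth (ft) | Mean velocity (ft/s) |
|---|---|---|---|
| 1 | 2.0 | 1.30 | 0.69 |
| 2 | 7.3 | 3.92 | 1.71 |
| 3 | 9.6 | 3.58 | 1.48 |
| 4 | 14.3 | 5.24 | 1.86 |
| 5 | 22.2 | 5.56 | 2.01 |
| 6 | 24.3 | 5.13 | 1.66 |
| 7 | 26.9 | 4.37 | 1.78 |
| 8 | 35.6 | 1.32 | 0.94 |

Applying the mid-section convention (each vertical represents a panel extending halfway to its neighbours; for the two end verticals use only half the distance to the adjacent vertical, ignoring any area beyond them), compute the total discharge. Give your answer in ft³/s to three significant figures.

233 ft³/s

w_1 = (7.3 − 2.0)/2 = 2.65 ft; q_1 = 0.69 × 1.30 × 2.65 = 2.377 ft³/s
w_2 = (9.6 − 2.0)/2 = 3.8 ft; q_2 = 1.71 × 3.92 × 3.8 = 25.47 ft³/s
w_3 = (14.3 − 7.3)/2 = 3.5 ft; q_3 = 1.48 × 3.58 × 3.5 = 18.54 ft³/s
w_4 = (22.2 − 9.6)/2 = 6.3 ft; q_4 = 1.86 × 5.24 × 6.3 = 61.40 ft³/s
w_5 = (24.3 − 14.3)/2 = 5 ft; q_5 = 2.01 × 5.56 × 5 = 55.88 ft³/s
w_6 = (26.9 − 22.2)/2 = 2.35 ft; q_6 = 1.66 × 5.13 × 2.35 = 20.01 ft³/s
w_7 = (35.6 − 24.3)/2 = 5.65 ft; q_7 = 1.78 × 4.37 × 5.65 = 43.95 ft³/s
w_8 = (35.6 − 26.9)/2 = 4.35 ft; q_8 = 0.94 × 1.32 × 4.35 = 5.397 ft³/s
Q = Σ qᵢ = 233.0 ft³/s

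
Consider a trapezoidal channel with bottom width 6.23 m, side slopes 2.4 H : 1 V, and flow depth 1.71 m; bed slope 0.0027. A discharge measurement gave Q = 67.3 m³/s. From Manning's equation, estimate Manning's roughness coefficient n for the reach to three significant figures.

0.0151

A = (b + z·y)·y = (6.23 + 2.4×1.71)×1.71 = 17.67 m²
P = b + 2y√(1+z²) = 6.23 + 2×1.71×√(1+2.4²) = 15.12 m
R = A/P = 17.67/15.12 = 1.169 m
n = (1/Q)·A·R^(2/3)·S^(1/2) = (1/67.3) × 17.67 × 1.109 × 0.05196 = 0.01514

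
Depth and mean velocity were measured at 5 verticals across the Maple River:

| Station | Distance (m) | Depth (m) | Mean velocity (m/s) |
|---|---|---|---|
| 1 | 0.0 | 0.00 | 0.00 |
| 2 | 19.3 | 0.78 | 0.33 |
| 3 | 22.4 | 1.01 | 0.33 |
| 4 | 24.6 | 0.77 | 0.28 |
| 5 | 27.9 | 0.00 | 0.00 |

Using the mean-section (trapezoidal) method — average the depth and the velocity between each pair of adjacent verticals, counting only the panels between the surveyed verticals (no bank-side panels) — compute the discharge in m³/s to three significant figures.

2.93 m³/s

Panel 1-2: Δb = 19.3 m, d̄ = (0.00+0.78)/2 = 0.39, v̄ = (0.00+0.33)/2 = 0.165 → q = 19.3×0.39×0.165 = 1.242 m³/s
Panel 2-3: Δb = 3.1 m, d̄ = (0.78+1.01)/2 = 0.895, v̄ = (0.33+0.33)/2 = 0.33 → q = 3.1×0.895×0.33 = 0.9156 m³/s
Panel 3-4: Δb = 2.2 m, d̄ = (1.01+0.77)/2 = 0.89, v̄ = (0.33+0.28)/2 = 0.305 → q = 2.2×0.89×0.305 = 0.5972 m³/s
Panel 4-5: Δb = 3.3 m, d̄ = (0.77+0.00)/2 = 0.385, v̄ = (0.28+0.00)/2 = 0.14 → q = 3.3×0.385×0.14 = 0.1779 m³/s
Q = Σ q = 2.933 m³/s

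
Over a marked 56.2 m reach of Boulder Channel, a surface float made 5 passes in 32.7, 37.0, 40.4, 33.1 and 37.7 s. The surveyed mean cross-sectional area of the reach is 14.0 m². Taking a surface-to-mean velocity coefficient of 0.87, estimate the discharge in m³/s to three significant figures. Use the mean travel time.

t̄ = (32.7 + 37.0 + 40.4 + 33.1 + 37.7) / 5 = 36.18 s
v_surface = L / t̄ = 56.2 / 36.18 = 1.553 m/s
v_mean = 0.87 × 1.553 = 1.351 m/s
Q = A × v_mean = 14.0 × 1.351 = 18.92 m³/s

18.9 m³/s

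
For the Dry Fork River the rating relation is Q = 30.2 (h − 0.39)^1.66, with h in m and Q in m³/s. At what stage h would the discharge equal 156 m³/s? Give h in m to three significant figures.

3.08 m

h − h₀ = (Q/C)^(1/b) = (156/30.2)^(1/1.66) = 2.689 m
h = 0.39 + 2.689 = 3.079 m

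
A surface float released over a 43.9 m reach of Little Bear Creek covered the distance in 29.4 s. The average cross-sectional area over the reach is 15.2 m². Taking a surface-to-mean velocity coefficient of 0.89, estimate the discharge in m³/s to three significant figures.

v_surface = L / t̄ = 43.9 / 29.4 = 1.493 m/s
v_mean = 0.89 × 1.493 = 1.329 m/s
Q = A × v_mean = 15.2 × 1.329 = 20.20 m³/s

20.2 m³/s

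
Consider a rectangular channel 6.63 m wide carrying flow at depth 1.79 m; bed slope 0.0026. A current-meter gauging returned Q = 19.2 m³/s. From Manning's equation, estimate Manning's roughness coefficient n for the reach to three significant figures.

0.0348

A = b·y = 6.63 × 1.79 = 11.87 m²
P = b + 2y = 6.63 + 2×1.79 = 10.21 m
R = A/P = 11.87/10.21 = 1.162 m
n = (1/Q)·A·R^(2/3)·S^(1/2) = (1/19.2) × 11.87 × 1.106 × 0.05099 = 0.03484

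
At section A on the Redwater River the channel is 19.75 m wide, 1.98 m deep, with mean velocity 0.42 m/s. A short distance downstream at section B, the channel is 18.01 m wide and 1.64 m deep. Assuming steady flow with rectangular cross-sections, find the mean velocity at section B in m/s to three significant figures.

0.556 m/s

Q = A₁V₁ = (19.75×1.98) × 0.42 = 16.42 m³/s
A₂ = 18.01 × 1.64 = 29.54 m²
V₂ = Q/A₂ = 16.42/29.54 = 0.5561 m/s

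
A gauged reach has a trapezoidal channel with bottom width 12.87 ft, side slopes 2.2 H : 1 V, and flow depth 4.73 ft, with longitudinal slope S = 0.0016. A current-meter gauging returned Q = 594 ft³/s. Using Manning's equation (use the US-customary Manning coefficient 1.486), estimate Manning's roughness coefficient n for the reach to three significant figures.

A = (b + z·y)·y = (12.87 + 2.2×4.73)×4.73 = 110.1 ft²
P = b + 2y√(1+z²) = 12.87 + 2×4.73×√(1+2.2²) = 35.73 ft
R = A/P = 110.1/35.73 = 3.081 ft
n = (1.486/Q)·A·R^(2/3)·S^(1/2) = (1.486/594) × 110.1 × 2.117 × 0.04000 = 0.02333

0.0233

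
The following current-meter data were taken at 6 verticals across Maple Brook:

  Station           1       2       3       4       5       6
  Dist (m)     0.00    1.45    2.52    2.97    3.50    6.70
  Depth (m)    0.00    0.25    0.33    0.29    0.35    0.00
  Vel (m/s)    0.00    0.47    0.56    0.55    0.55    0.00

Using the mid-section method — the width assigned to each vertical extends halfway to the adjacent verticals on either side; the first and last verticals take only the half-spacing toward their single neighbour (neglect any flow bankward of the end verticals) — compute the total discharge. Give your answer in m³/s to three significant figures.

w_2 = (2.52 − 0.00)/2 = 1.26 m; q_2 = 0.47 × 0.25 × 1.26 = 0.1481 m³/s
w_3 = (2.97 − 1.45)/2 = 0.76 m; q_3 = 0.56 × 0.33 × 0.76 = 0.1404 m³/s
w_4 = (3.50 − 2.52)/2 = 0.49 m; q_4 = 0.55 × 0.29 × 0.49 = 0.07816 m³/s
w_5 = (6.70 − 2.97)/2 = 1.865 m; q_5 = 0.55 × 0.35 × 1.865 = 0.3590 m³/s
Stations 1, 6 contribute zero (depth or velocity is 0).
Q = Σ qᵢ = 0.7257 m³/s

0.726 m³/s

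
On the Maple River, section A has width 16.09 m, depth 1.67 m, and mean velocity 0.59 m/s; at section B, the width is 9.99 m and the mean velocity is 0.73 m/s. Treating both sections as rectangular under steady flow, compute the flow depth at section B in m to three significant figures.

2.17 m

Q = A₁V₁ = (16.09×1.67) × 0.59 = 15.85 m³/s
d₂ = Q/(b₂ V₂) = 15.85/(9.99×0.73) = 2.174 m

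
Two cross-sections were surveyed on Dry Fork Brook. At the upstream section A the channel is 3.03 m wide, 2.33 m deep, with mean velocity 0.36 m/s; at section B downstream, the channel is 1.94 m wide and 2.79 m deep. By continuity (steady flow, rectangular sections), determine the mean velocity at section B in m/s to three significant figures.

Q = A₁V₁ = (3.03×2.33) × 0.36 = 2.542 m³/s
A₂ = 1.94 × 2.79 = 5.413 m²
V₂ = Q/A₂ = 2.542/5.413 = 0.4696 m/s

0.470 m/s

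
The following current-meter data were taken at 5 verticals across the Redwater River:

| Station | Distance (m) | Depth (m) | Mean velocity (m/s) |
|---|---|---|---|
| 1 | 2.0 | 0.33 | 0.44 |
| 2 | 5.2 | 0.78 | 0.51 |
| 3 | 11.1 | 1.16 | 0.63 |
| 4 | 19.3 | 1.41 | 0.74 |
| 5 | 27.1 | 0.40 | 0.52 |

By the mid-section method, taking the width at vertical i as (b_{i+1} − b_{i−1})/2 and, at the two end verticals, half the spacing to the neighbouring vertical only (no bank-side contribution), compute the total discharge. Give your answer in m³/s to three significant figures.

16.4 m³/s

w_1 = (5.2 − 2.0)/2 = 1.6 m; q_1 = 0.44 × 0.33 × 1.6 = 0.2323 m³/s
w_2 = (11.1 − 2.0)/2 = 4.55 m; q_2 = 0.51 × 0.78 × 4.55 = 1.810 m³/s
w_3 = (19.3 − 5.2)/2 = 7.05 m; q_3 = 0.63 × 1.16 × 7.05 = 5.152 m³/s
w_4 = (27.1 − 11.1)/2 = 8 m; q_4 = 0.74 × 1.41 × 8 = 8.347 m³/s
w_5 = (27.1 − 19.3)/2 = 3.9 m; q_5 = 0.52 × 0.40 × 3.9 = 0.8112 m³/s
Q = Σ qᵢ = 16.35 m³/s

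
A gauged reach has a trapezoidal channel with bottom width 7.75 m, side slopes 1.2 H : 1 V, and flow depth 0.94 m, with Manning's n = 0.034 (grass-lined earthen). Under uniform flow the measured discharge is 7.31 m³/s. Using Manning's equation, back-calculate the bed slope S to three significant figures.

0.00123

A = (b + z·y)·y = (7.75 + 1.2×0.94)×0.94 = 8.345 m²
P = b + 2y√(1+z²) = 7.75 + 2×0.94×√(1+1.2²) = 10.69 m
R = A/P = 8.345/10.69 = 0.7809 m
S = (Q·n / (1·A·R^(2/3)))² = (7.31×0.034 / (1×8.345×0.8480))² = 0.001233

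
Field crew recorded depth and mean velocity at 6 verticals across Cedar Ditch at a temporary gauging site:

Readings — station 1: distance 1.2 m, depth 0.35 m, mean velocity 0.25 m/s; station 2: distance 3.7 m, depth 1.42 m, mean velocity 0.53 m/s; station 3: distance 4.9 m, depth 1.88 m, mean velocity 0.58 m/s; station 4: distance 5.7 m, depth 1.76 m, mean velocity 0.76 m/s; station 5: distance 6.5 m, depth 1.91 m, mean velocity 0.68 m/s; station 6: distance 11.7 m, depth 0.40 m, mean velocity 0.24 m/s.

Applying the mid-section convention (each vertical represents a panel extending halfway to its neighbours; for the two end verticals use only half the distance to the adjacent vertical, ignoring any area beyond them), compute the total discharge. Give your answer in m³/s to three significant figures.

7.81 m³/s

w_1 = (3.7 − 1.2)/2 = 1.25 m; q_1 = 0.25 × 0.35 × 1.25 = 0.1094 m³/s
w_2 = (4.9 − 1.2)/2 = 1.85 m; q_2 = 0.53 × 1.42 × 1.85 = 1.392 m³/s
w_3 = (5.7 − 3.7)/2 = 1 m; q_3 = 0.58 × 1.88 × 1 = 1.090 m³/s
w_4 = (6.5 − 4.9)/2 = 0.8 m; q_4 = 0.76 × 1.76 × 0.8 = 1.070 m³/s
w_5 = (11.7 − 5.7)/2 = 3 m; q_5 = 0.68 × 1.91 × 3 = 3.896 m³/s
w_6 = (11.7 − 6.5)/2 = 2.6 m; q_6 = 0.24 × 0.40 × 2.6 = 0.2496 m³/s
Q = Σ qᵢ = 7.808 m³/s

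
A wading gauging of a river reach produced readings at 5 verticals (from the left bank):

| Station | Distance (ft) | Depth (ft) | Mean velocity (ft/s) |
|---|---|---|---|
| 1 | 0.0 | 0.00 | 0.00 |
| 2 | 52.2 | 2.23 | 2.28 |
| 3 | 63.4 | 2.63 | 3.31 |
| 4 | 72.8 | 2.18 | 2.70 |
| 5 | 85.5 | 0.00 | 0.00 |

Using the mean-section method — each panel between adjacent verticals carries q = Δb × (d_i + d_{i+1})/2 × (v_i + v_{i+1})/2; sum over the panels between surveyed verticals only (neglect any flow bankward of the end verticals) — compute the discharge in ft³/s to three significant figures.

Panel 1-2: Δb = 52.2 ft, d̄ = (0.00+2.23)/2 = 1.115, v̄ = (0.00+2.28)/2 = 1.14 → q = 52.2×1.115×1.14 = 66.35 ft³/s
Panel 2-3: Δb = 11.2 ft, d̄ = (2.23+2.63)/2 = 2.43, v̄ = (2.28+3.31)/2 = 2.795 → q = 11.2×2.43×2.795 = 76.07 ft³/s
Panel 3-4: Δb = 9.4 ft, d̄ = (2.63+2.18)/2 = 2.405, v̄ = (3.31+2.70)/2 = 3.005 → q = 9.4×2.405×3.005 = 67.93 ft³/s
Panel 4-5: Δb = 12.7 ft, d̄ = (2.18+0.00)/2 = 1.09, v̄ = (2.70+0.00)/2 = 1.35 → q = 12.7×1.09×1.35 = 18.69 ft³/s
Q = Σ q = 229.0 ft³/s

229 ft³/s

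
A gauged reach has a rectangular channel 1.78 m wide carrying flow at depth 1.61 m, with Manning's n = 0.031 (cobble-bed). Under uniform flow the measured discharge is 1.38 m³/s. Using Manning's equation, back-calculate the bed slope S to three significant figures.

A = b·y = 1.78 × 1.61 = 2.866 m²
P = b + 2y = 1.78 + 2×1.61 = 5.000 m
R = A/P = 2.866/5.000 = 0.5732 m
S = (Q·n / (1·A·R^(2/3)))² = (1.38×0.031 / (1×2.866×0.6900))² = 0.0004680

0.000468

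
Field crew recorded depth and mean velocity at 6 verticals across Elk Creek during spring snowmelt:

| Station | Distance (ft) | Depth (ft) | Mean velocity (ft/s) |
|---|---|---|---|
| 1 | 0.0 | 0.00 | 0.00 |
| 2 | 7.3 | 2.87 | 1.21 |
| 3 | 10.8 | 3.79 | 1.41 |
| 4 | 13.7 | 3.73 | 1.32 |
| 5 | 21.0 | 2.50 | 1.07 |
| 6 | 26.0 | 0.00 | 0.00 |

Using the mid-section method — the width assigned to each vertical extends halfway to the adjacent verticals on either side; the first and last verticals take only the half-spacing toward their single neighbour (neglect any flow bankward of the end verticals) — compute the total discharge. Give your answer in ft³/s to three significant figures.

w_2 = (10.8 − 0.0)/2 = 5.4 ft; q_2 = 1.21 × 2.87 × 5.4 = 18.75 ft³/s
w_3 = (13.7 − 7.3)/2 = 3.2 ft; q_3 = 1.41 × 3.79 × 3.2 = 17.10 ft³/s
w_4 = (21.0 − 10.8)/2 = 5.1 ft; q_4 = 1.32 × 3.73 × 5.1 = 25.11 ft³/s
w_5 = (26.0 − 13.7)/2 = 6.15 ft; q_5 = 1.07 × 2.50 × 6.15 = 16.45 ft³/s
Stations 1, 6 contribute zero (depth or velocity is 0).
Q = Σ qᵢ = 77.41 ft³/s

77.4 ft³/s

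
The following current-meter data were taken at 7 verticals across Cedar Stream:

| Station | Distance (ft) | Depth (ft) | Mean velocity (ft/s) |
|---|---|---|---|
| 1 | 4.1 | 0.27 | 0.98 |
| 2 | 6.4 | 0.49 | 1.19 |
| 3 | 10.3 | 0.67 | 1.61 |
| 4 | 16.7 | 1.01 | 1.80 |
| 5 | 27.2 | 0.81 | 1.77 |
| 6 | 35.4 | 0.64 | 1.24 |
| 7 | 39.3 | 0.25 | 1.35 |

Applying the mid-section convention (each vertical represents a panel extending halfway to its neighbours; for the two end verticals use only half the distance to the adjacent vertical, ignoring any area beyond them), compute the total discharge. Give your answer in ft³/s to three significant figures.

41.9 ft³/s

w_1 = (6.4 − 4.1)/2 = 1.15 ft; q_1 = 0.98 × 0.27 × 1.15 = 0.3043 ft³/s
w_2 = (10.3 − 4.1)/2 = 3.1 ft; q_2 = 1.19 × 0.49 × 3.1 = 1.808 ft³/s
w_3 = (16.7 − 6.4)/2 = 5.15 ft; q_3 = 1.61 × 0.67 × 5.15 = 5.555 ft³/s
w_4 = (27.2 − 10.3)/2 = 8.45 ft; q_4 = 1.80 × 1.01 × 8.45 = 15.36 ft³/s
w_5 = (35.4 − 16.7)/2 = 9.35 ft; q_5 = 1.77 × 0.81 × 9.35 = 13.41 ft³/s
w_6 = (39.3 − 27.2)/2 = 6.05 ft; q_6 = 1.24 × 0.64 × 6.05 = 4.801 ft³/s
w_7 = (39.3 − 35.4)/2 = 1.95 ft; q_7 = 1.35 × 0.25 × 1.95 = 0.6581 ft³/s
Q = Σ qᵢ = 41.89 ft³/s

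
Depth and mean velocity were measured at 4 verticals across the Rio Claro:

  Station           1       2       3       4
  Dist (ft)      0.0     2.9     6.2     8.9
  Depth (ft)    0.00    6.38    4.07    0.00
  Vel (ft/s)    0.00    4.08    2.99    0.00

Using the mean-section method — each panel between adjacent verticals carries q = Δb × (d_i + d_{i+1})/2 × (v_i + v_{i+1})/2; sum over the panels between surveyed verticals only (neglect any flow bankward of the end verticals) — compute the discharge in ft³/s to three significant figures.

Panel 1-2: Δb = 2.9 ft, d̄ = (0.00+6.38)/2 = 3.19, v̄ = (0.00+4.08)/2 = 2.04 → q = 2.9×3.19×2.04 = 18.87 ft³/s
Panel 2-3: Δb = 3.3 ft, d̄ = (6.38+4.07)/2 = 5.225, v̄ = (4.08+2.99)/2 = 3.535 → q = 3.3×5.225×3.535 = 60.95 ft³/s
Panel 3-4: Δb = 2.7 ft, d̄ = (4.07+0.00)/2 = 2.035, v̄ = (2.99+0.00)/2 = 1.495 → q = 2.7×2.035×1.495 = 8.214 ft³/s
Q = Σ q = 88.04 ft³/s

88.0 ft³/s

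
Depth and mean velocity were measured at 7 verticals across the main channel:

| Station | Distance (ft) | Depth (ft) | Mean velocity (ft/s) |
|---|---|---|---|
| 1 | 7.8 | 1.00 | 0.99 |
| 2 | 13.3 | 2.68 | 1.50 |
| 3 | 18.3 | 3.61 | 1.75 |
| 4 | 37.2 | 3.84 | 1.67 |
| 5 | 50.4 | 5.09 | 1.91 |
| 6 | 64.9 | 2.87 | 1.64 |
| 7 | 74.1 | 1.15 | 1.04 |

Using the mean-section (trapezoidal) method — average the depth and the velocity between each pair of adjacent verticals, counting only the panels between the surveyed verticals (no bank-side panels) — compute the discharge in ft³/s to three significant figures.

391 ft³/s

Panel 1-2: Δb = 5.5 ft, d̄ = (1.00+2.68)/2 = 1.84, v̄ = (0.99+1.50)/2 = 1.245 → q = 5.5×1.84×1.245 = 12.60 ft³/s
Panel 2-3: Δb = 5 ft, d̄ = (2.68+3.61)/2 = 3.145, v̄ = (1.50+1.75)/2 = 1.625 → q = 5×3.145×1.625 = 25.55 ft³/s
Panel 3-4: Δb = 18.9 ft, d̄ = (3.61+3.84)/2 = 3.725, v̄ = (1.75+1.67)/2 = 1.71 → q = 18.9×3.725×1.71 = 120.4 ft³/s
Panel 4-5: Δb = 13.2 ft, d̄ = (3.84+5.09)/2 = 4.465, v̄ = (1.67+1.91)/2 = 1.79 → q = 13.2×4.465×1.79 = 105.5 ft³/s
Panel 5-6: Δb = 14.5 ft, d̄ = (5.09+2.87)/2 = 3.98, v̄ = (1.91+1.64)/2 = 1.775 → q = 14.5×3.98×1.775 = 102.4 ft³/s
Panel 6-7: Δb = 9.2 ft, d̄ = (2.87+1.15)/2 = 2.01, v̄ = (1.64+1.04)/2 = 1.34 → q = 9.2×2.01×1.34 = 24.78 ft³/s
Q = Σ q = 391.3 ft³/s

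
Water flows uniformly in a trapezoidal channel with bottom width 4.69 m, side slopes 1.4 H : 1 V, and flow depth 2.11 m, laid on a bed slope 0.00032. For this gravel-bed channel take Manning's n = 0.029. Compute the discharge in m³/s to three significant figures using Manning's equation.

12.2 m³/s

A = (b + z·y)·y = (4.69 + 1.4×2.11)×2.11 = 16.13 m²
P = b + 2y√(1+z²) = 4.69 + 2×2.11×√(1+1.4²) = 11.95 m
R = A/P = 16.13/11.95 = 1.350 m
Q = (1/n)·A·R^(2/3)·S^(1/2) = (1/0.029) × 16.13 × 1.350^(2/3) × 0.00032^(1/2) = 12.15 m³/s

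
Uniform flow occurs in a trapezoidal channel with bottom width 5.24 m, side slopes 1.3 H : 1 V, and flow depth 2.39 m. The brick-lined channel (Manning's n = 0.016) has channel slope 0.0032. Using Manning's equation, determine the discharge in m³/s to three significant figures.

93.5 m³/s

A = (b + z·y)·y = (5.24 + 1.3×2.39)×2.39 = 19.95 m²
P = b + 2y√(1+z²) = 5.24 + 2×2.39×√(1+1.3²) = 13.08 m
R = A/P = 19.95/13.08 = 1.525 m
Q = (1/n)·A·R^(2/3)·S^(1/2) = (1/0.016) × 19.95 × 1.525^(2/3) × 0.0032^(1/2) = 93.45 m³/s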